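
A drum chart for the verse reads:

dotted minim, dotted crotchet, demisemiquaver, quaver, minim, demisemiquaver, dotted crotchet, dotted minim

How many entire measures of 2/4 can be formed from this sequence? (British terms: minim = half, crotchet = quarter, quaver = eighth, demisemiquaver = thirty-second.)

5

One bar of 2/4 = 16 thirty-second notes.
Each duration in thirty-second notes: dotted minim = 24; dotted crotchet = 12; demisemiquaver = 1; quaver = 4; minim = 16; demisemiquaver = 1; dotted crotchet = 12; dotted minim = 24.
Total: 24 + 12 + 1 + 4 + 16 + 1 + 12 + 24 = 94.
94 ÷ 16 = 5 complete bars with 14 left over.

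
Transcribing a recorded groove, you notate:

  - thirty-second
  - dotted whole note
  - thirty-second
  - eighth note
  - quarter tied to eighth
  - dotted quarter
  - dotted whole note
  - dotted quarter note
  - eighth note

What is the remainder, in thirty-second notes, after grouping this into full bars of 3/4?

22

One bar of 3/4 = 24 thirty-second notes.
Express everything in thirty-second notes: thirty-second = 1; dotted whole note = 48; thirty-second = 1; eighth note = 4; quarter tied to eighth (quarter + eighth) = 12; dotted quarter = 12; dotted whole note = 48; dotted quarter note = 12; eighth note = 4.
Adding: 1 + 48 + 1 + 4 + 12 + 12 + 48 + 12 + 4 = 142.
142 ÷ 24 = 5 complete bars with 22 thirty-second notes remaining.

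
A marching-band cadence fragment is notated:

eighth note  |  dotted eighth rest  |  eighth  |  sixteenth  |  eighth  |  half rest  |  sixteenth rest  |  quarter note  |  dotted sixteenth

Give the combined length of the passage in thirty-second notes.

Convert each value to thirty-second notes: eighth note = 4; dotted eighth rest = 6; eighth = 4; sixteenth = 2; eighth = 4; half rest = 16; sixteenth rest = 2; quarter note = 8; dotted sixteenth = 3.
Altogether 4 + 6 + 4 + 2 + 4 + 16 + 2 + 8 + 3 = 49 thirty-second notes.

49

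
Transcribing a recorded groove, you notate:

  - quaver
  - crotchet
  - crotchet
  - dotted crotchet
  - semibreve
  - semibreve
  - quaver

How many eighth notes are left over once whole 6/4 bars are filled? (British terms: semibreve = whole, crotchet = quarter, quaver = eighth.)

1

One bar of 6/4 = 12 eighth notes.
Working in eighth notes: quaver = 1; crotchet = 2; crotchet = 2; dotted crotchet = 3; semibreve = 8; semibreve = 8; quaver = 1.
Altogether 1 + 2 + 2 + 3 + 8 + 8 + 1 = 25.
25 ÷ 12 = 2 complete bars with 1 eighth note remaining.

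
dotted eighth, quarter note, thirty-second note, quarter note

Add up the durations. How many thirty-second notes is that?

23

Each duration in thirty-second notes: dotted eighth = 6; quarter note = 8; thirty-second note = 1; quarter note = 8.
Adding: 6 + 8 + 1 + 8 = 23 thirty-second notes.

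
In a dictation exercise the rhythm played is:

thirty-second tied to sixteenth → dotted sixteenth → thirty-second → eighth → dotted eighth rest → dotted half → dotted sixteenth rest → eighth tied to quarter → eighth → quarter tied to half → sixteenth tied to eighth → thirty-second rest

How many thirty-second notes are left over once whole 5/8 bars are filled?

One bar of 5/8 = 20 thirty-second notes.
Convert each value to thirty-second notes: thirty-second tied to sixteenth (thirty-second + sixteenth) = 3; dotted sixteenth = 3; thirty-second = 1; eighth = 4; dotted eighth rest = 6; dotted half = 24; dotted sixteenth rest = 3; eighth tied to quarter (eighth + quarter) = 12; eighth = 4; quarter tied to half (quarter + half) = 24; sixteenth tied to eighth (sixteenth + eighth) = 6; thirty-second rest = 1.
Total: 3 + 3 + 1 + 4 + 6 + 24 + 3 + 12 + 4 + 24 + 6 + 1 = 91.
91 ÷ 20 = 4 complete bars with 11 thirty-second notes remaining.

11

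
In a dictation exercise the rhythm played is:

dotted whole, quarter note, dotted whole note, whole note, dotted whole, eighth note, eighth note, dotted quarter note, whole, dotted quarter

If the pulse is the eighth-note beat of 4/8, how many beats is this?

62

One eighth-note beat = 2 sixteenth notes.
Convert each value to sixteenth notes: dotted whole = 24; quarter note = 4; dotted whole note = 24; whole note = 16; dotted whole = 24; eighth note = 2; eighth note = 2; dotted quarter note = 6; whole = 16; dotted quarter = 6.
Sum: 24 + 4 + 24 + 16 + 24 + 2 + 2 + 6 + 16 + 6 = 124.
124 ÷ 2 = 62 beats.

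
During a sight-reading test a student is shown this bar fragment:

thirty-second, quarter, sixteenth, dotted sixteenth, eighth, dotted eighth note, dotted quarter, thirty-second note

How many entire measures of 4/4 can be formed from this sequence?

1

One bar of 4/4 = 32 thirty-second notes.
In thirty-second notes: thirty-second = 1; quarter = 8; sixteenth = 2; dotted sixteenth = 3; eighth = 4; dotted eighth note = 6; dotted quarter = 12; thirty-second note = 1.
Adding: 1 + 8 + 2 + 3 + 4 + 6 + 12 + 1 = 37.
37 ÷ 32 = 1 complete bar with 5 left over.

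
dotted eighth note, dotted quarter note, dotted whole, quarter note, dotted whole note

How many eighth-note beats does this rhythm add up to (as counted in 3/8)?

30.5

One eighth-note beat = 2 sixteenth notes.
In sixteenth notes: dotted eighth note = 3; dotted quarter note = 6; dotted whole = 24; quarter note = 4; dotted whole note = 24.
Sum: 3 + 6 + 24 + 4 + 24 = 61.
61 ÷ 2 = 30.5 beats.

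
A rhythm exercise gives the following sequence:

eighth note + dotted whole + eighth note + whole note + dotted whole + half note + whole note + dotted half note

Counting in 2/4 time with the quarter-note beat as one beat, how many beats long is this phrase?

26

One quarter-note beat = 2 eighth notes.
Express everything in eighth notes: eighth note = 1; dotted whole = 12; eighth note = 1; whole note = 8; dotted whole = 12; half note = 4; whole note = 8; dotted half note = 6.
Total: 1 + 12 + 1 + 8 + 12 + 4 + 8 + 6 = 52.
52 ÷ 2 = 26 beats.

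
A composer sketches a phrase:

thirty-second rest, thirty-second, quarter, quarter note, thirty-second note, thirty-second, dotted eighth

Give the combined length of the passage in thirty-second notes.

26

Working in thirty-second notes: thirty-second rest = 1; thirty-second = 1; quarter = 8; quarter note = 8; thirty-second note = 1; thirty-second = 1; dotted eighth = 6.
Altogether 1 + 1 + 8 + 8 + 1 + 1 + 6 = 26 thirty-second notes.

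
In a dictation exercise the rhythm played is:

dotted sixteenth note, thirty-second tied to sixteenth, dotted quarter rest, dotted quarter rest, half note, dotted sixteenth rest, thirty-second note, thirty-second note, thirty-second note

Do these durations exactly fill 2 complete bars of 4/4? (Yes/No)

No

One bar of 4/4 = 32 thirty-second notes, so 2 bars = 64.
Express everything in thirty-second notes: dotted sixteenth note = 3; thirty-second tied to sixteenth (thirty-second + sixteenth) = 3; dotted quarter rest = 12; dotted quarter rest = 12; half note = 16; dotted sixteenth rest = 3; thirty-second note = 1; thirty-second note = 1; thirty-second note = 1.
Sum: 3 + 3 + 12 + 12 + 16 + 3 + 1 + 1 + 1 = 52.
52 falls short of 64, so the answer is No.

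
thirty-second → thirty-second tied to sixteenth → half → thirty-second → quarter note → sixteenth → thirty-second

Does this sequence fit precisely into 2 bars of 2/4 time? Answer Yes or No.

Yes

One bar of 2/4 = 16 thirty-second notes, so 2 bars = 32.
Express everything in thirty-second notes: thirty-second = 1; thirty-second tied to sixteenth (thirty-second + sixteenth) = 3; half = 16; thirty-second = 1; quarter note = 8; sixteenth = 2; thirty-second = 1.
Adding: 1 + 3 + 16 + 1 + 8 + 2 + 1 = 32.
32 equals 32, so the answer is Yes.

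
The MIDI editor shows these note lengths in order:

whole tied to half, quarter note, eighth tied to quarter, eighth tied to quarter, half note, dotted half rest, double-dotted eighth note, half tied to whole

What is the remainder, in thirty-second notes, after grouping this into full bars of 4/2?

47

One bar of 4/2 = 64 thirty-second notes.
Working in thirty-second notes: whole tied to half (whole + half) = 48; quarter note = 8; eighth tied to quarter (eighth + quarter) = 12; eighth tied to quarter (eighth + quarter) = 12; half note = 16; dotted half rest = 24; double-dotted eighth note = 7; half tied to whole (half + whole) = 48.
Altogether 48 + 8 + 12 + 12 + 16 + 24 + 7 + 48 = 175.
175 ÷ 64 = 2 complete bars with 47 thirty-second notes remaining.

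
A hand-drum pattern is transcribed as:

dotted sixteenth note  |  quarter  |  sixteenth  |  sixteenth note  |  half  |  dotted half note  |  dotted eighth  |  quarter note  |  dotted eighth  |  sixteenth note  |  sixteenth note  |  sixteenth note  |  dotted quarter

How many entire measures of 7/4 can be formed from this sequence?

1

One bar of 7/4 = 56 thirty-second notes.
In thirty-second notes: dotted sixteenth note = 3; quarter = 8; sixteenth = 2; sixteenth note = 2; half = 16; dotted half note = 24; dotted eighth = 6; quarter note = 8; dotted eighth = 6; sixteenth note = 2; sixteenth note = 2; sixteenth note = 2; dotted quarter = 12.
Sum: 3 + 8 + 2 + 2 + 16 + 24 + 6 + 8 + 6 + 2 + 2 + 2 + 12 = 93.
93 ÷ 56 = 1 complete bar with 37 left over.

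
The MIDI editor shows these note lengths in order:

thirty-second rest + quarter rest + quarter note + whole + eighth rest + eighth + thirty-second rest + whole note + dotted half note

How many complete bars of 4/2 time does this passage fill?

1

One bar of 4/2 = 64 thirty-second notes.
Express everything in thirty-second notes: thirty-second rest = 1; quarter rest = 8; quarter note = 8; whole = 32; eighth rest = 4; eighth = 4; thirty-second rest = 1; whole note = 32; dotted half note = 24.
Adding: 1 + 8 + 8 + 32 + 4 + 4 + 1 + 32 + 24 = 114.
114 ÷ 64 = 1 complete bar with 50 left over.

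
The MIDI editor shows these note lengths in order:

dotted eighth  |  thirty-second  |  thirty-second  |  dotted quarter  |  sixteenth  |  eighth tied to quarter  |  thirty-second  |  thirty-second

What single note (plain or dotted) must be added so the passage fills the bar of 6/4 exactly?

The bar of 6/4 = 48 thirty-second notes.
Each duration in thirty-second notes: dotted eighth = 6; thirty-second = 1; thirty-second = 1; dotted quarter = 12; sixteenth = 2; eighth tied to quarter (eighth + quarter) = 12; thirty-second = 1; thirty-second = 1.
Altogether 6 + 1 + 1 + 12 + 2 + 12 + 1 + 1 = 36.
Remaining: 48 − 36 = 12 thirty-second notes, which is a dotted quarter note.

dotted quarter note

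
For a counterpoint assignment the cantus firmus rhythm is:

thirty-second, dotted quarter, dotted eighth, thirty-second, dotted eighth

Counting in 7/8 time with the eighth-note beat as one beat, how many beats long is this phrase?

6.5

One eighth-note beat = 4 thirty-second notes.
Working in thirty-second notes: thirty-second = 1; dotted quarter = 12; dotted eighth = 6; thirty-second = 1; dotted eighth = 6.
Altogether 1 + 12 + 6 + 1 + 6 = 26.
26 ÷ 4 = 6.5 beats.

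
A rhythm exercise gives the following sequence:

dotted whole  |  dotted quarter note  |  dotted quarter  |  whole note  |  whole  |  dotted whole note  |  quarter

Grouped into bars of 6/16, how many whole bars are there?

16

One bar of 6/16 = 3 eighth notes.
Express everything in eighth notes: dotted whole = 12; dotted quarter note = 3; dotted quarter = 3; whole note = 8; whole = 8; dotted whole note = 12; quarter = 2.
Sum: 12 + 3 + 3 + 8 + 8 + 12 + 2 = 48.
48 ÷ 3 = 16 complete bars with 0 left over.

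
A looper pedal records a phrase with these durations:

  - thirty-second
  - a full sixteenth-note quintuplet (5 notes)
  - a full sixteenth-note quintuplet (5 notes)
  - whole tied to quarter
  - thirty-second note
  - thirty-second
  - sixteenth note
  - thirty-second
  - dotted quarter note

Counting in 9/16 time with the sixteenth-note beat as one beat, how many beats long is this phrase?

One sixteenth-note beat = 2 thirty-second notes.
Each duration in thirty-second notes: thirty-second = 1; a full sixteenth-note quintuplet (5 notes) (five quintuplet sixteenths span one quarter) = 8; a full sixteenth-note quintuplet (5 notes) (five quintuplet sixteenths span one quarter) = 8; whole tied to quarter (whole + quarter) = 40; thirty-second note = 1; thirty-second = 1; sixteenth note = 2; thirty-second = 1; dotted quarter note = 12.
Altogether 1 + 8 + 8 + 40 + 1 + 1 + 2 + 1 + 12 = 74.
74 ÷ 2 = 37 beats.

37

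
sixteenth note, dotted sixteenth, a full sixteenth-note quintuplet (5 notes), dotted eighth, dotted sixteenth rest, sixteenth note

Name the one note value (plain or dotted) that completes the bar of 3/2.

The bar of 3/2 = 48 thirty-second notes.
Convert each value to thirty-second notes: sixteenth note = 2; dotted sixteenth = 3; a full sixteenth-note quintuplet (5 notes) (five quintuplet sixteenths span one quarter) = 8; dotted eighth = 6; dotted sixteenth rest = 3; sixteenth note = 2.
Altogether 2 + 3 + 8 + 6 + 3 + 2 = 24.
Remaining: 48 − 24 = 24 thirty-second notes, which is a dotted half note.

dotted half note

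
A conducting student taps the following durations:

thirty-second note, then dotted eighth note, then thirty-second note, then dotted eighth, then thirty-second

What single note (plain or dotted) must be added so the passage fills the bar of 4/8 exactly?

thirty-second note

The bar of 4/8 = 16 thirty-second notes.
Convert each value to thirty-second notes: thirty-second note = 1; dotted eighth note = 6; thirty-second note = 1; dotted eighth = 6; thirty-second = 1.
Sum: 1 + 6 + 1 + 6 + 1 = 15.
Remaining: 16 − 15 = 1 thirty-second note, which is a thirty-second note.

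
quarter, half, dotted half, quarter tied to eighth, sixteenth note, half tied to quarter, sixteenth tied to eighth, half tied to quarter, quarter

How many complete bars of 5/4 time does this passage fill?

3

One bar of 5/4 = 20 sixteenth notes.
Working in sixteenth notes: quarter = 4; half = 8; dotted half = 12; quarter tied to eighth (quarter + eighth) = 6; sixteenth note = 1; half tied to quarter (half + quarter) = 12; sixteenth tied to eighth (sixteenth + eighth) = 3; half tied to quarter (half + quarter) = 12; quarter = 4.
Adding: 4 + 8 + 12 + 6 + 1 + 12 + 3 + 12 + 4 = 62.
62 ÷ 20 = 3 complete bars with 2 left over.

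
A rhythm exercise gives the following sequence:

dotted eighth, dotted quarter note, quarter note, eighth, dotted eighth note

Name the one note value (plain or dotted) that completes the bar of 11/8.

The bar of 11/8 = 22 sixteenth notes.
Each duration in sixteenth notes: dotted eighth = 3; dotted quarter note = 6; quarter note = 4; eighth = 2; dotted eighth note = 3.
Total: 3 + 6 + 4 + 2 + 3 = 18.
Remaining: 22 − 18 = 4 sixteenth notes, which is a quarter note.

quarter note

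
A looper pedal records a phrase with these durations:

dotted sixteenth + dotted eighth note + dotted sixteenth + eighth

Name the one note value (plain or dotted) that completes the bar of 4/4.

The bar of 4/4 = 32 thirty-second notes.
In thirty-second notes: dotted sixteenth = 3; dotted eighth note = 6; dotted sixteenth = 3; eighth = 4.
Adding: 3 + 6 + 3 + 4 = 16.
Remaining: 32 − 16 = 16 thirty-second notes, which is a half note.

half note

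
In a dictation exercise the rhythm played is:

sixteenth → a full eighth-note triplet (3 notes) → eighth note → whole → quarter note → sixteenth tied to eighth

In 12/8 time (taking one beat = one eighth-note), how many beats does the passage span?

One eighth-note beat = 2 sixteenth notes.
Working in sixteenth notes: sixteenth = 1; a full eighth-note triplet (3 notes) (three triplet eighths span one quarter) = 4; eighth note = 2; whole = 16; quarter note = 4; sixteenth tied to eighth (sixteenth + eighth) = 3.
Adding: 1 + 4 + 2 + 16 + 4 + 3 = 30.
30 ÷ 2 = 15 beats.

15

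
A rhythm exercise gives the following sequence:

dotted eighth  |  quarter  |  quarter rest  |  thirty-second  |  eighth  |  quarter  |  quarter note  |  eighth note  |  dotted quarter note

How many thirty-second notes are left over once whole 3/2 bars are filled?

11

One bar of 3/2 = 48 thirty-second notes.
Convert each value to thirty-second notes: dotted eighth = 6; quarter = 8; quarter rest = 8; thirty-second = 1; eighth = 4; quarter = 8; quarter note = 8; eighth note = 4; dotted quarter note = 12.
Sum: 6 + 8 + 8 + 1 + 4 + 8 + 8 + 4 + 12 = 59.
59 ÷ 48 = 1 complete bar with 11 thirty-second notes remaining.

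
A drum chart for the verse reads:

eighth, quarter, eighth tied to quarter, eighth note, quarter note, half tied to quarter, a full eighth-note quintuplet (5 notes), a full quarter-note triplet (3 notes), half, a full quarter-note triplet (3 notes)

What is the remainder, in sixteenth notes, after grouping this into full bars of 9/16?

One bar of 9/16 = 9 sixteenth notes.
Convert each value to sixteenth notes: eighth = 2; quarter = 4; eighth tied to quarter (eighth + quarter) = 6; eighth note = 2; quarter note = 4; half tied to quarter (half + quarter) = 12; a full eighth-note quintuplet (5 notes) (five quintuplet eighths span one half) = 8; a full quarter-note triplet (3 notes) (three triplet quarters span one half) = 8; half = 8; a full quarter-note triplet (3 notes) (three triplet quarters span one half) = 8.
Sum: 2 + 4 + 6 + 2 + 4 + 12 + 8 + 8 + 8 + 8 = 62.
62 ÷ 9 = 6 complete bars with 8 sixteenth notes remaining.

8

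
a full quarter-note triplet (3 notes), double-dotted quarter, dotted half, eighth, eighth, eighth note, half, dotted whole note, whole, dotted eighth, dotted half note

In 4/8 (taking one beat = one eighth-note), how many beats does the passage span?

One eighth-note beat = 2 sixteenth notes.
In sixteenth notes: a full quarter-note triplet (3 notes) (three triplet quarters span one half) = 8; double-dotted quarter = 7; dotted half = 12; eighth = 2; eighth = 2; eighth note = 2; half = 8; dotted whole note = 24; whole = 16; dotted eighth = 3; dotted half note = 12.
Adding: 8 + 7 + 12 + 2 + 2 + 2 + 8 + 24 + 16 + 3 + 12 = 96.
96 ÷ 2 = 48 beats.

48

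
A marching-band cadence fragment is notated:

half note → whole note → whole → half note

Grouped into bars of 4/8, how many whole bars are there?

One bar of 4/8 = 1 half note.
In half notes: half note = 1; whole note = 2; whole = 2; half note = 1.
Adding: 1 + 2 + 2 + 1 = 6.
6 ÷ 1 = 6 complete bars with 0 left over.

6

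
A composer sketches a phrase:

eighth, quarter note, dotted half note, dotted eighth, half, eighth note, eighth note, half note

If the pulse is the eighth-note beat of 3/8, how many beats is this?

20.5

One eighth-note beat = 2 sixteenth notes.
Each duration in sixteenth notes: eighth = 2; quarter note = 4; dotted half note = 12; dotted eighth = 3; half = 8; eighth note = 2; eighth note = 2; half note = 8.
Total: 2 + 4 + 12 + 3 + 8 + 2 + 2 + 8 = 41.
41 ÷ 2 = 20.5 beats.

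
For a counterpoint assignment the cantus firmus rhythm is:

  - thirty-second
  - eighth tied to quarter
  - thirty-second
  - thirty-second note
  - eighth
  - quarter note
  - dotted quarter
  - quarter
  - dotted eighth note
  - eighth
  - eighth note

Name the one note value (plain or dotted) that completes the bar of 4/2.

The bar of 4/2 = 64 thirty-second notes.
Working in thirty-second notes: thirty-second = 1; eighth tied to quarter (eighth + quarter) = 12; thirty-second = 1; thirty-second note = 1; eighth = 4; quarter note = 8; dotted quarter = 12; quarter = 8; dotted eighth note = 6; eighth = 4; eighth note = 4.
Adding: 1 + 12 + 1 + 1 + 4 + 8 + 12 + 8 + 6 + 4 + 4 = 61.
Remaining: 64 − 61 = 3 thirty-second notes, which is a dotted sixteenth note.

dotted sixteenth note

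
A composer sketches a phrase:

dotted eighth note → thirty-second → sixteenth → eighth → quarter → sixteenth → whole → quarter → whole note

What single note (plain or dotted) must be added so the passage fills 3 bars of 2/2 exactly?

3 bars of 2/2 = 96 thirty-second notes.
In thirty-second notes: dotted eighth note = 6; thirty-second = 1; sixteenth = 2; eighth = 4; quarter = 8; sixteenth = 2; whole = 32; quarter = 8; whole note = 32.
Sum: 6 + 1 + 2 + 4 + 8 + 2 + 32 + 8 + 32 = 95.
Remaining: 96 − 95 = 1 thirty-second note, which is a thirty-second note.

thirty-second note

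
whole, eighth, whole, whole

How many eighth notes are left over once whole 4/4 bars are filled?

1

One bar of 4/4 = 8 eighth notes.
Working in eighth notes: whole = 8; eighth = 1; whole = 8; whole = 8.
Adding: 8 + 1 + 8 + 8 = 25.
25 ÷ 8 = 3 complete bars with 1 eighth note remaining.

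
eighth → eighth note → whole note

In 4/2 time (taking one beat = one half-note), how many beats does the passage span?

One half-note beat = 4 eighth notes.
Express everything in eighth notes: eighth = 1; eighth note = 1; whole note = 8.
Total: 1 + 1 + 8 = 10.
10 ÷ 4 = 2.5 beats.

2.5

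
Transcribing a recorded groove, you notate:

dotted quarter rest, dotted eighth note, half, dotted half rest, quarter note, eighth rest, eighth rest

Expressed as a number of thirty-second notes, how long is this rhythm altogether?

Working in thirty-second notes: dotted quarter rest = 12; dotted eighth note = 6; half = 16; dotted half rest = 24; quarter note = 8; eighth rest = 4; eighth rest = 4.
Altogether 12 + 6 + 16 + 24 + 8 + 4 + 4 = 74 thirty-second notes.

74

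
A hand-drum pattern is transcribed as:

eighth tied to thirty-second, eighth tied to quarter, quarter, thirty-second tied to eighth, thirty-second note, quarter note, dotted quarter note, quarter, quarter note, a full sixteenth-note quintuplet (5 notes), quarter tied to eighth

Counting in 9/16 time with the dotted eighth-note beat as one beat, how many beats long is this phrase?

14.5

One dotted eighth-note beat = 6 thirty-second notes.
Express everything in thirty-second notes: eighth tied to thirty-second (eighth + thirty-second) = 5; eighth tied to quarter (eighth + quarter) = 12; quarter = 8; thirty-second tied to eighth (thirty-second + eighth) = 5; thirty-second note = 1; quarter note = 8; dotted quarter note = 12; quarter = 8; quarter note = 8; a full sixteenth-note quintuplet (5 notes) (five quintuplet sixteenths span one quarter) = 8; quarter tied to eighth (quarter + eighth) = 12.
Sum: 5 + 12 + 8 + 5 + 1 + 8 + 12 + 8 + 8 + 8 + 12 = 87.
87 ÷ 6 = 14.5 beats.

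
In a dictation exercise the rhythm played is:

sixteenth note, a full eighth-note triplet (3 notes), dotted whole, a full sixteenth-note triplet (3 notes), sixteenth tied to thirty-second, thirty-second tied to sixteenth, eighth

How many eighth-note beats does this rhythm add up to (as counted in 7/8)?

One eighth-note beat = 4 thirty-second notes.
Working in thirty-second notes: sixteenth note = 2; a full eighth-note triplet (3 notes) (three triplet eighths span one quarter) = 8; dotted whole = 48; a full sixteenth-note triplet (3 notes) (three triplet sixteenths span one eighth) = 4; sixteenth tied to thirty-second (sixteenth + thirty-second) = 3; thirty-second tied to sixteenth (thirty-second + sixteenth) = 3; eighth = 4.
Adding: 2 + 8 + 48 + 4 + 3 + 3 + 4 = 72.
72 ÷ 4 = 18 beats.

18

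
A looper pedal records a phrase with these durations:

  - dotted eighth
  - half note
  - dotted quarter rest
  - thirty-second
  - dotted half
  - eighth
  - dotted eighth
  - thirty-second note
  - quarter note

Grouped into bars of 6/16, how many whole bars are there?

6

One bar of 6/16 = 12 thirty-second notes.
In thirty-second notes: dotted eighth = 6; half note = 16; dotted quarter rest = 12; thirty-second = 1; dotted half = 24; eighth = 4; dotted eighth = 6; thirty-second note = 1; quarter note = 8.
Adding: 6 + 16 + 12 + 1 + 24 + 4 + 6 + 1 + 8 = 78.
78 ÷ 12 = 6 complete bars with 6 left over.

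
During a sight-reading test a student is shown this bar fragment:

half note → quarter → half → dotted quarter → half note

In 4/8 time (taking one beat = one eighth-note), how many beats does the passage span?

17

One eighth-note beat = 2 sixteenth notes.
Express everything in sixteenth notes: half note = 8; quarter = 4; half = 8; dotted quarter = 6; half note = 8.
Adding: 8 + 4 + 8 + 6 + 8 = 34.
34 ÷ 2 = 17 beats.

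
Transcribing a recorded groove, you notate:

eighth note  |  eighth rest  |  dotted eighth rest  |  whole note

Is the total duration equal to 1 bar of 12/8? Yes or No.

No

One bar of 12/8 = 24 sixteenth notes.
Express everything in sixteenth notes: eighth note = 2; eighth rest = 2; dotted eighth rest = 3; whole note = 16.
Total: 2 + 2 + 3 + 16 = 23.
23 falls short of 24, so the answer is No.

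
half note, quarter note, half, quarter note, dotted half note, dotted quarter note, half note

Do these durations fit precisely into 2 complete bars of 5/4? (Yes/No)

One bar of 5/4 = 10 eighth notes, so 2 bars = 20.
Convert each value to eighth notes: half note = 4; quarter note = 2; half = 4; quarter note = 2; dotted half note = 6; dotted quarter note = 3; half note = 4.
Altogether 4 + 2 + 4 + 2 + 6 + 3 + 4 = 25.
25 exceeds 20, so the answer is No.

No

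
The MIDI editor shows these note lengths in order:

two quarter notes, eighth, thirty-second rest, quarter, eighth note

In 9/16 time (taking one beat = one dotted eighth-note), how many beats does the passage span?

One dotted eighth-note beat = 6 thirty-second notes.
Each duration in thirty-second notes: quarter note = 8; quarter note = 8; eighth = 4; thirty-second rest = 1; quarter = 8; eighth note = 4.
Sum: 8 + 8 + 4 + 1 + 8 + 4 = 33.
33 ÷ 6 = 5.5 beats.

5.5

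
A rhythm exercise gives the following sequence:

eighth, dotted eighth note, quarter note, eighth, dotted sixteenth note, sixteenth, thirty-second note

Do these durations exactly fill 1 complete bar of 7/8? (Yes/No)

One bar of 7/8 = 28 thirty-second notes.
Each duration in thirty-second notes: eighth = 4; dotted eighth note = 6; quarter note = 8; eighth = 4; dotted sixteenth note = 3; sixteenth = 2; thirty-second note = 1.
Altogether 4 + 6 + 8 + 4 + 3 + 2 + 1 = 28.
28 equals 28, so the answer is Yes.

Yes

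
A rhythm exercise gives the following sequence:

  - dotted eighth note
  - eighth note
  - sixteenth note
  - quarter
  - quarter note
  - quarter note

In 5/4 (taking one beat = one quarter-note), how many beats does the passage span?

One quarter-note beat = 4 sixteenth notes.
Working in sixteenth notes: dotted eighth note = 3; eighth note = 2; sixteenth note = 1; quarter = 4; quarter note = 4; quarter note = 4.
Altogether 3 + 2 + 1 + 4 + 4 + 4 = 18.
18 ÷ 4 = 4.5 beats.

4.5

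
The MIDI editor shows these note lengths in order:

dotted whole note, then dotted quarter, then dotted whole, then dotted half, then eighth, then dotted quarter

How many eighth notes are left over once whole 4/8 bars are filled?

1

One bar of 4/8 = 4 eighth notes.
Convert each value to eighth notes: dotted whole note = 12; dotted quarter = 3; dotted whole = 12; dotted half = 6; eighth = 1; dotted quarter = 3.
Adding: 12 + 3 + 12 + 6 + 1 + 3 = 37.
37 ÷ 4 = 9 complete bars with 1 eighth note remaining.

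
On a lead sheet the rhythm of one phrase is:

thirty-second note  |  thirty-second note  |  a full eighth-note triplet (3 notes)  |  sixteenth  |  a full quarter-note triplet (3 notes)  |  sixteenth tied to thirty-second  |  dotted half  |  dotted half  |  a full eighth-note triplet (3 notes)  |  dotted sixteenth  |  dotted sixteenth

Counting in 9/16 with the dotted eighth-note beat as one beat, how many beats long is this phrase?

15.5

One dotted eighth-note beat = 6 thirty-second notes.
Convert each value to thirty-second notes: thirty-second note = 1; thirty-second note = 1; a full eighth-note triplet (3 notes) (three triplet eighths span one quarter) = 8; sixteenth = 2; a full quarter-note triplet (3 notes) (three triplet quarters span one half) = 16; sixteenth tied to thirty-second (sixteenth + thirty-second) = 3; dotted half = 24; dotted half = 24; a full eighth-note triplet (3 notes) (three triplet eighths span one quarter) = 8; dotted sixteenth = 3; dotted sixteenth = 3.
Total: 1 + 1 + 8 + 2 + 16 + 3 + 24 + 24 + 8 + 3 + 3 = 93.
93 ÷ 6 = 15.5 beats.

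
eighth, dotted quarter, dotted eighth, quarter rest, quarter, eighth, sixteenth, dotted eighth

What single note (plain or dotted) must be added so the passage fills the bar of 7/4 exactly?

dotted eighth note

The bar of 7/4 = 28 sixteenth notes.
Each duration in sixteenth notes: eighth = 2; dotted quarter = 6; dotted eighth = 3; quarter rest = 4; quarter = 4; eighth = 2; sixteenth = 1; dotted eighth = 3.
Sum: 2 + 6 + 3 + 4 + 4 + 2 + 1 + 3 = 25.
Remaining: 28 − 25 = 3 sixteenth notes, which is a dotted eighth note.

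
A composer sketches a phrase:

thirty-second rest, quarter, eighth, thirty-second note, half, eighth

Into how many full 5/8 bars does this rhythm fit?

1

One bar of 5/8 = 20 thirty-second notes.
Working in thirty-second notes: thirty-second rest = 1; quarter = 8; eighth = 4; thirty-second note = 1; half = 16; eighth = 4.
Total: 1 + 8 + 4 + 1 + 16 + 4 = 34.
34 ÷ 20 = 1 complete bar with 14 left over.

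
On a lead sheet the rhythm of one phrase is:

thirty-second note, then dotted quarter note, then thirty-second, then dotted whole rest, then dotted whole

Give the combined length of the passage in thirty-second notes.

110

Convert each value to thirty-second notes: thirty-second note = 1; dotted quarter note = 12; thirty-second = 1; dotted whole rest = 48; dotted whole = 48.
Altogether 1 + 12 + 1 + 48 + 48 = 110 thirty-second notes.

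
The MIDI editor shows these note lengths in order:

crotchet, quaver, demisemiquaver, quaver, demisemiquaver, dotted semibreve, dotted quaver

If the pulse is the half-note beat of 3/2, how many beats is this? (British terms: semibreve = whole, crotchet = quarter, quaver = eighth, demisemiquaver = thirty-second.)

One half-note beat = 16 thirty-second notes.
In thirty-second notes: crotchet = 8; quaver = 4; demisemiquaver = 1; quaver = 4; demisemiquaver = 1; dotted semibreve = 48; dotted quaver = 6.
Altogether 8 + 4 + 1 + 4 + 1 + 48 + 6 = 72.
72 ÷ 16 = 4.5 beats.

4.5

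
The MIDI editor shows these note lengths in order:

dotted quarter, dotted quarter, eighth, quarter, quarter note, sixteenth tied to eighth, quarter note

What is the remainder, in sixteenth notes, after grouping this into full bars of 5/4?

One bar of 5/4 = 20 sixteenth notes.
In sixteenth notes: dotted quarter = 6; dotted quarter = 6; eighth = 2; quarter = 4; quarter note = 4; sixteenth tied to eighth (sixteenth + eighth) = 3; quarter note = 4.
Total: 6 + 6 + 2 + 4 + 4 + 3 + 4 = 29.
29 ÷ 20 = 1 complete bar with 9 sixteenth notes remaining.

9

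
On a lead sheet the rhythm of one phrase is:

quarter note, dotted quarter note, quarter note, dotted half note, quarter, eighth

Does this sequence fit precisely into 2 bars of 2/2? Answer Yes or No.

One bar of 2/2 = 8 eighth notes, so 2 bars = 16.
Convert each value to eighth notes: quarter note = 2; dotted quarter note = 3; quarter note = 2; dotted half note = 6; quarter = 2; eighth = 1.
Total: 2 + 3 + 2 + 6 + 2 + 1 = 16.
16 equals 16, so the answer is Yes.

Yes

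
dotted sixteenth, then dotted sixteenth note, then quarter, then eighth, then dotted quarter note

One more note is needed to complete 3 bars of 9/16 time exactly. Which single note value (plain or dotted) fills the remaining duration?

dotted half note

3 bars of 9/16 = 54 thirty-second notes.
Express everything in thirty-second notes: dotted sixteenth = 3; dotted sixteenth note = 3; quarter = 8; eighth = 4; dotted quarter note = 12.
Total: 3 + 3 + 8 + 4 + 12 = 30.
Remaining: 54 − 30 = 24 thirty-second notes, which is a dotted half note.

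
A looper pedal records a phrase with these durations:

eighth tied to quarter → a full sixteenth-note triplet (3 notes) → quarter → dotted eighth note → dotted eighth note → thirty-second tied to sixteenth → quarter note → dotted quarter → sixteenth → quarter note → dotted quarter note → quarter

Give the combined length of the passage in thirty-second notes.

89

Convert each value to thirty-second notes: eighth tied to quarter (eighth + quarter) = 12; a full sixteenth-note triplet (3 notes) (three triplet sixteenths span one eighth) = 4; quarter = 8; dotted eighth note = 6; dotted eighth note = 6; thirty-second tied to sixteenth (thirty-second + sixteenth) = 3; quarter note = 8; dotted quarter = 12; sixteenth = 2; quarter note = 8; dotted quarter note = 12; quarter = 8.
Altogether 12 + 4 + 8 + 6 + 6 + 3 + 8 + 12 + 2 + 8 + 12 + 8 = 89 thirty-second notes.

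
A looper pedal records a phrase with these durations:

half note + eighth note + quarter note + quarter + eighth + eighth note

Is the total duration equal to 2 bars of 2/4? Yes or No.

No

One bar of 2/4 = 4 eighth notes, so 2 bars = 8.
Each duration in eighth notes: half note = 4; eighth note = 1; quarter note = 2; quarter = 2; eighth = 1; eighth note = 1.
Total: 4 + 1 + 2 + 2 + 1 + 1 = 11.
11 exceeds 8, so the answer is No.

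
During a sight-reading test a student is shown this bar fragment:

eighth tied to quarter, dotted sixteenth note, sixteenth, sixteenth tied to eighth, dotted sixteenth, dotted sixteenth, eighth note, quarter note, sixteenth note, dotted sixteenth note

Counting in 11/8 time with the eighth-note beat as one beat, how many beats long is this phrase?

11.5

One eighth-note beat = 4 thirty-second notes.
Convert each value to thirty-second notes: eighth tied to quarter (eighth + quarter) = 12; dotted sixteenth note = 3; sixteenth = 2; sixteenth tied to eighth (sixteenth + eighth) = 6; dotted sixteenth = 3; dotted sixteenth = 3; eighth note = 4; quarter note = 8; sixteenth note = 2; dotted sixteenth note = 3.
Sum: 12 + 3 + 2 + 6 + 3 + 3 + 4 + 8 + 2 + 3 = 46.
46 ÷ 4 = 11.5 beats.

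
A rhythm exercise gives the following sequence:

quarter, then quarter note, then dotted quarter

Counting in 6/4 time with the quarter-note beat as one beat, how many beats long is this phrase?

One quarter-note beat = 2 eighth notes.
Each duration in eighth notes: quarter = 2; quarter note = 2; dotted quarter = 3.
Total: 2 + 2 + 3 = 7.
7 ÷ 2 = 3.5 beats.

3.5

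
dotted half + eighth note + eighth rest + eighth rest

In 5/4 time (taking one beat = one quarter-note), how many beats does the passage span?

One quarter-note beat = 2 eighth notes.
Express everything in eighth notes: dotted half = 6; eighth note = 1; eighth rest = 1; eighth rest = 1.
Total: 6 + 1 + 1 + 1 = 9.
9 ÷ 2 = 4.5 beats.

4.5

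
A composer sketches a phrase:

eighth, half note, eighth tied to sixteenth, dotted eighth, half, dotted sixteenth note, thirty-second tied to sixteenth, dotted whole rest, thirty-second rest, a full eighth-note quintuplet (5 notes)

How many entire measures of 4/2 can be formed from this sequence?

One bar of 4/2 = 64 thirty-second notes.
Convert each value to thirty-second notes: eighth = 4; half note = 16; eighth tied to sixteenth (eighth + sixteenth) = 6; dotted eighth = 6; half = 16; dotted sixteenth note = 3; thirty-second tied to sixteenth (thirty-second + sixteenth) = 3; dotted whole rest = 48; thirty-second rest = 1; a full eighth-note quintuplet (5 notes) (five quintuplet eighths span one half) = 16.
Altogether 4 + 16 + 6 + 6 + 16 + 3 + 3 + 48 + 1 + 16 = 119.
119 ÷ 64 = 1 complete bar with 55 left over.

1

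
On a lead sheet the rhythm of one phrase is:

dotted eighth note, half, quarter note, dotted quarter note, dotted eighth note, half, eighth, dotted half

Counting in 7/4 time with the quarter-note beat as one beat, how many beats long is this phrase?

One quarter-note beat = 4 sixteenth notes.
Working in sixteenth notes: dotted eighth note = 3; half = 8; quarter note = 4; dotted quarter note = 6; dotted eighth note = 3; half = 8; eighth = 2; dotted half = 12.
Total: 3 + 8 + 4 + 6 + 3 + 8 + 2 + 12 = 46.
46 ÷ 4 = 11.5 beats.

11.5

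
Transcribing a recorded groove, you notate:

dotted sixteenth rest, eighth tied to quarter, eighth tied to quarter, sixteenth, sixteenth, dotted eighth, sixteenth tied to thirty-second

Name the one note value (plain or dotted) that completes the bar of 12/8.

quarter note

The bar of 12/8 = 48 thirty-second notes.
Convert each value to thirty-second notes: dotted sixteenth rest = 3; eighth tied to quarter (eighth + quarter) = 12; eighth tied to quarter (eighth + quarter) = 12; sixteenth = 2; sixteenth = 2; dotted eighth = 6; sixteenth tied to thirty-second (sixteenth + thirty-second) = 3.
Sum: 3 + 12 + 12 + 2 + 2 + 6 + 3 = 40.
Remaining: 48 − 40 = 8 thirty-second notes, which is a quarter note.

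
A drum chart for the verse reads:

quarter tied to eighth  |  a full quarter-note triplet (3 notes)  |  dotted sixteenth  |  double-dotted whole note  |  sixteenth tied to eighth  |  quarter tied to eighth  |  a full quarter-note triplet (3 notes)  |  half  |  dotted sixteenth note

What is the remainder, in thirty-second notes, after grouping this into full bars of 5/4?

20

One bar of 5/4 = 40 thirty-second notes.
Working in thirty-second notes: quarter tied to eighth (quarter + eighth) = 12; a full quarter-note triplet (3 notes) (three triplet quarters span one half) = 16; dotted sixteenth = 3; double-dotted whole note = 56; sixteenth tied to eighth (sixteenth + eighth) = 6; quarter tied to eighth (quarter + eighth) = 12; a full quarter-note triplet (3 notes) (three triplet quarters span one half) = 16; half = 16; dotted sixteenth note = 3.
Adding: 12 + 16 + 3 + 56 + 6 + 12 + 16 + 16 + 3 = 140.
140 ÷ 40 = 3 complete bars with 20 thirty-second notes remaining.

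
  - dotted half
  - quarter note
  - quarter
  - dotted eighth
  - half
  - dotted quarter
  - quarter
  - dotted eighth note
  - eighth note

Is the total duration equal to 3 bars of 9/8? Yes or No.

One bar of 9/8 = 18 sixteenth notes, so 3 bars = 54.
Working in sixteenth notes: dotted half = 12; quarter note = 4; quarter = 4; dotted eighth = 3; half = 8; dotted quarter = 6; quarter = 4; dotted eighth note = 3; eighth note = 2.
Adding: 12 + 4 + 4 + 3 + 8 + 6 + 4 + 3 + 2 = 46.
46 falls short of 54, so the answer is No.

No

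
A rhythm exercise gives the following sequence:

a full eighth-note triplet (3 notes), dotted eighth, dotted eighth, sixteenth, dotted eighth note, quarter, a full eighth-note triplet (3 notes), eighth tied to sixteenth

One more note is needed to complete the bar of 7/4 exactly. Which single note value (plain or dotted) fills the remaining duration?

dotted eighth note

The bar of 7/4 = 28 sixteenth notes.
Express everything in sixteenth notes: a full eighth-note triplet (3 notes) (three triplet eighths span one quarter) = 4; dotted eighth = 3; dotted eighth = 3; sixteenth = 1; dotted eighth note = 3; quarter = 4; a full eighth-note triplet (3 notes) (three triplet eighths span one quarter) = 4; eighth tied to sixteenth (eighth + sixteenth) = 3.
Total: 4 + 3 + 3 + 1 + 3 + 4 + 4 + 3 = 25.
Remaining: 28 − 25 = 3 sixteenth notes, which is a dotted eighth note.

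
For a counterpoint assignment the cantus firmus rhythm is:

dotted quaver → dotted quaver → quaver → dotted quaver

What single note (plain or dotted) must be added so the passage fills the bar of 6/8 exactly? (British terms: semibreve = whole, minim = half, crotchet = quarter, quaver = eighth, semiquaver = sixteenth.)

sixteenth note

The bar of 6/8 = 12 sixteenth notes.
In sixteenth notes: dotted quaver = 3; dotted quaver = 3; quaver = 2; dotted quaver = 3.
Total: 3 + 3 + 2 + 3 = 11.
Remaining: 12 − 11 = 1 sixteenth note, which is a sixteenth note.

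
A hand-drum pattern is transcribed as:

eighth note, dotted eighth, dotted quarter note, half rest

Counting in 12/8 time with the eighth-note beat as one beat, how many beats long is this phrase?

9.5

One eighth-note beat = 2 sixteenth notes.
Each duration in sixteenth notes: eighth note = 2; dotted eighth = 3; dotted quarter note = 6; half rest = 8.
Sum: 2 + 3 + 6 + 8 = 19.
19 ÷ 2 = 9.5 beats.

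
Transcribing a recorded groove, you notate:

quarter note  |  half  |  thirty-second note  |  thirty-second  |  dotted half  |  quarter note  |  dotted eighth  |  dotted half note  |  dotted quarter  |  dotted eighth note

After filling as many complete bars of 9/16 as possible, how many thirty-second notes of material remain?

16

One bar of 9/16 = 18 thirty-second notes.
Working in thirty-second notes: quarter note = 8; half = 16; thirty-second note = 1; thirty-second = 1; dotted half = 24; quarter note = 8; dotted eighth = 6; dotted half note = 24; dotted quarter = 12; dotted eighth note = 6.
Total: 8 + 16 + 1 + 1 + 24 + 8 + 6 + 24 + 12 + 6 = 106.
106 ÷ 18 = 5 complete bars with 16 thirty-second notes remaining.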